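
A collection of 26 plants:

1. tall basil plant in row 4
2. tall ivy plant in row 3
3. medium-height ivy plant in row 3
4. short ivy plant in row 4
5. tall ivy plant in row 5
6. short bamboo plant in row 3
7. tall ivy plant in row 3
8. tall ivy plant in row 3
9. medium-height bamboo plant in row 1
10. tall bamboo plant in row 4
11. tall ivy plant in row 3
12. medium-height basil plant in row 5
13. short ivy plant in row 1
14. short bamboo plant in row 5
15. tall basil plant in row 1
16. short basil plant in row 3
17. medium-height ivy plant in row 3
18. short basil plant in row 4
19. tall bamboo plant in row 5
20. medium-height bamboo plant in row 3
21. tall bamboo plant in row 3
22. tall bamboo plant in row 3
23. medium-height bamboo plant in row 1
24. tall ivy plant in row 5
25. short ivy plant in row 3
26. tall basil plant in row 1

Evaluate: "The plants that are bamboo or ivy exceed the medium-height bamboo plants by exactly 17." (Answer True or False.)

True

plants that are bamboo or ivy: 20.
medium-height bamboo plants: 3.
The claim requires 20 − 3 (= 17) to equal 17, which holds.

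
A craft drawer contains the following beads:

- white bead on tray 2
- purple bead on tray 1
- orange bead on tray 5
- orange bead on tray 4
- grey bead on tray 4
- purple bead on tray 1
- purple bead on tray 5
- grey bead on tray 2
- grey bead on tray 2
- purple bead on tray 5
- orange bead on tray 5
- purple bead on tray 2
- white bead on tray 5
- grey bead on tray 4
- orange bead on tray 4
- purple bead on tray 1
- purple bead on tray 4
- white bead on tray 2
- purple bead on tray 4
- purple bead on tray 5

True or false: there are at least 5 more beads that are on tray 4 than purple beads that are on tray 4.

|beads on tray 4| = 6.
|purple beads on tray 4| = 2.
The claim requires 6 − 2 = 4 ≥ 5, which does not hold.

False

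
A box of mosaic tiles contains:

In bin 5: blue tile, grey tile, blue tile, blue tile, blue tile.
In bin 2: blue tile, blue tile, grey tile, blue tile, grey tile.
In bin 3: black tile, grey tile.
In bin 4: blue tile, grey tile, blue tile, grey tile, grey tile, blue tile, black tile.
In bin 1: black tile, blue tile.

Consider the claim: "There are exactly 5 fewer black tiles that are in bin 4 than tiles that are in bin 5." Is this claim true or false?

black tiles in bin 4: 1.
tiles in bin 5: 5.
The claim requires 5 − 1 (= 4) to equal 5, which does not hold.

False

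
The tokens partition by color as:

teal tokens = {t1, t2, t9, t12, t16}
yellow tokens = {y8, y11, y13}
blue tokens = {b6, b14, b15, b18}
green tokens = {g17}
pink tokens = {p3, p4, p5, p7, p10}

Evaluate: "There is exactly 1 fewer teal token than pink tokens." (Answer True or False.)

|teal tokens| = 5.
|pink tokens| = 5.
The claim requires 5 − 5 (= 0) to equal 1, which does not hold.

False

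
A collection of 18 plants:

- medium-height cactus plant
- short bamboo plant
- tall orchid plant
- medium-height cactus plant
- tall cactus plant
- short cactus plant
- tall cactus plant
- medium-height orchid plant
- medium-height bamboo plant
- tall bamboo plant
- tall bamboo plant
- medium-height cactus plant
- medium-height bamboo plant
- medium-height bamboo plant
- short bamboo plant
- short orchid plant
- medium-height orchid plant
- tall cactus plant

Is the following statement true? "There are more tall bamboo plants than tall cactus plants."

tall bamboo plants: 2.
tall cactus plants: 3.
The claim requires 2 > 3, which does not hold.

False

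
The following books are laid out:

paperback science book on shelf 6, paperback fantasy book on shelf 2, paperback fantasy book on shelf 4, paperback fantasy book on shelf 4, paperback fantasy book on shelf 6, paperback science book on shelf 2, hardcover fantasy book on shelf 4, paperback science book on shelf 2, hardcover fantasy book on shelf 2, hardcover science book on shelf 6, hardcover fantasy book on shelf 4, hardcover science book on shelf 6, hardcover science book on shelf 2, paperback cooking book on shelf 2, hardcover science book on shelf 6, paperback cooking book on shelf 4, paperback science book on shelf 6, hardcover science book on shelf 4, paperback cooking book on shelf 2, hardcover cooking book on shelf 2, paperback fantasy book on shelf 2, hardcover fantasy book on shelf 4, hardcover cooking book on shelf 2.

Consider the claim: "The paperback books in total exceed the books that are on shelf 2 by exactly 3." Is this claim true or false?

paperback books: 12.
books on shelf 2: 10.
The claim requires 12 − 10 (= 2) to equal 3, which does not hold.

False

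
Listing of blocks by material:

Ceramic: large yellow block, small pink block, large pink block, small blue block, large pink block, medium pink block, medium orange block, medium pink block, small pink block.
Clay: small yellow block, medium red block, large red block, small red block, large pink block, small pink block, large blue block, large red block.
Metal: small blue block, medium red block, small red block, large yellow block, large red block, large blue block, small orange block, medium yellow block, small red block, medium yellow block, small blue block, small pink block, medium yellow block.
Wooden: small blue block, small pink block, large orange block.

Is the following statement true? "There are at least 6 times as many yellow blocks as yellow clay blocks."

|yellow blocks| = 6.
|yellow clay blocks| = 1.
The claim requires 6 ≥ 6 × 1 = 6, which holds.

True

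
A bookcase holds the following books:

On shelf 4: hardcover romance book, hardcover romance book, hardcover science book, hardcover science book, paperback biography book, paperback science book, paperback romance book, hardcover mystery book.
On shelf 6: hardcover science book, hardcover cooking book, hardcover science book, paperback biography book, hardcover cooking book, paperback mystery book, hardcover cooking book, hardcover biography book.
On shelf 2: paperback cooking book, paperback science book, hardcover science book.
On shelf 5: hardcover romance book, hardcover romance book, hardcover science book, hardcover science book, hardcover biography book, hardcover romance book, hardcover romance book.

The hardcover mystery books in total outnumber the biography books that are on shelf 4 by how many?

0

hardcover mystery books: 1.
biography books on shelf 4: 1.
1 − 1 = 0.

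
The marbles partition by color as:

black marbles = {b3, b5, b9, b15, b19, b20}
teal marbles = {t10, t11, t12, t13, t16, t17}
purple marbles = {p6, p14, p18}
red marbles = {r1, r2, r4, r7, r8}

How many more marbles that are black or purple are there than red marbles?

marbles that are black or purple: 9.
red marbles: 5.
9 − 5 = 4.

4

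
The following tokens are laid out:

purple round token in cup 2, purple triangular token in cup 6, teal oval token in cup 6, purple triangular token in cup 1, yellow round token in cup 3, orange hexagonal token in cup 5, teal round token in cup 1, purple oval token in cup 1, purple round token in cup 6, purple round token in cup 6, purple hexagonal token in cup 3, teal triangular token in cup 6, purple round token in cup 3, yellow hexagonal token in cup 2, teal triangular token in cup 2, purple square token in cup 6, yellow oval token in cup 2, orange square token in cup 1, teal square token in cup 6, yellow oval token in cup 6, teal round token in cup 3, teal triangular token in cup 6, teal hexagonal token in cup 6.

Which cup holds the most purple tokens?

Counts by cup (restricted to purple tokens): cup 6→4, cup 1→2, cup 3→2, cup 2→1, cup 5→0.
The maximum is 4, held uniquely by cup 6.

cup 6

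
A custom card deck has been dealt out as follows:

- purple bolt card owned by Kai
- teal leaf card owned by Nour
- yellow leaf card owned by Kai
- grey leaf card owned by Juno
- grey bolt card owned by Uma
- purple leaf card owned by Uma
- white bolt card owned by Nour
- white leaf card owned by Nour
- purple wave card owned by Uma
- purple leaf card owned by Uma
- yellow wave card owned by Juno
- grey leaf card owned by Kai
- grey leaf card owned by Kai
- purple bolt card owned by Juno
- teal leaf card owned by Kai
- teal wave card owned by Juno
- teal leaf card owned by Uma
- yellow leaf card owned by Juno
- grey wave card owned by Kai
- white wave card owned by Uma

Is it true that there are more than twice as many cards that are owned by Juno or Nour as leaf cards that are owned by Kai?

Count of cards owned by Juno or Nour: 8.
Count of leaf cards owned by Kai: 4.
The claim requires 8 > 2 × 4 = 8, which does not hold.

False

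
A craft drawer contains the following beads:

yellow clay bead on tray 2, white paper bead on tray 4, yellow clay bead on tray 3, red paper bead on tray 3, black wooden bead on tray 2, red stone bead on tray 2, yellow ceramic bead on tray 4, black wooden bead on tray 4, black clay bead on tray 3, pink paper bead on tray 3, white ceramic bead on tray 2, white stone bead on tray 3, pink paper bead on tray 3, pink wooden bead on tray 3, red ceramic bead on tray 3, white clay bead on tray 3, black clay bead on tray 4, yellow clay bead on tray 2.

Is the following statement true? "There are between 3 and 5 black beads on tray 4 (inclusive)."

There are 2 black beads on tray 4.
The claim requires 3 ≤ 2 ≤ 5, which does not hold.

False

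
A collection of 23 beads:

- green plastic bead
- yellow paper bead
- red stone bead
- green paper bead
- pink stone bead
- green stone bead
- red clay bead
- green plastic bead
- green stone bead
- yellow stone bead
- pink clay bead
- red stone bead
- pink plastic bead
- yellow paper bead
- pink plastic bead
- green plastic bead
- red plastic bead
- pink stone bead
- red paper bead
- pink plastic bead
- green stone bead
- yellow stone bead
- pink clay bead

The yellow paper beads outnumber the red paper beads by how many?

yellow paper beads: 2.
red paper beads: 1.
2 − 1 = 1.

1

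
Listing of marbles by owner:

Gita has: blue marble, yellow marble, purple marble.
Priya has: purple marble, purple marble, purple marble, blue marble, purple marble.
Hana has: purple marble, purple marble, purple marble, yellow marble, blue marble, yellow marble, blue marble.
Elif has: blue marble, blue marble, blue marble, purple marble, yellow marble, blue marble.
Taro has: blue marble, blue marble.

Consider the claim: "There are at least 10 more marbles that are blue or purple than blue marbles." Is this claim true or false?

There are 19 marbles that are blue or purple.
There are 10 blue marbles.
The claim requires 19 − 10 = 9 ≥ 10, which does not hold.

False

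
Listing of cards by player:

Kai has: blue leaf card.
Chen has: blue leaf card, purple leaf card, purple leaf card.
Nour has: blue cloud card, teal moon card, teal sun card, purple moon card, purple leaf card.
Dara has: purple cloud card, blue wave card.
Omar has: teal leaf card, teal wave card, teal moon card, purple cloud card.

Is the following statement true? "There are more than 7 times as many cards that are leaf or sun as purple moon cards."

False

|cards that are leaf or sun| = 7.
|purple moon cards| = 1.
The claim requires 7 > 7 × 1 = 7, which does not hold.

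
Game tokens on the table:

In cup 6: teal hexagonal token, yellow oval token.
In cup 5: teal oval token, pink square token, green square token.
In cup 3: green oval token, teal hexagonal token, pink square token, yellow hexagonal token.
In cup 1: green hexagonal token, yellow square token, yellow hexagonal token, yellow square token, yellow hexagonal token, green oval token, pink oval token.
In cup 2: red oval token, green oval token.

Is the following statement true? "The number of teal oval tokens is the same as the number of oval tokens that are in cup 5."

True

There is 1 teal oval token.
There is 1 oval token in cup 5.
The claim requires 1 = 1, which holds.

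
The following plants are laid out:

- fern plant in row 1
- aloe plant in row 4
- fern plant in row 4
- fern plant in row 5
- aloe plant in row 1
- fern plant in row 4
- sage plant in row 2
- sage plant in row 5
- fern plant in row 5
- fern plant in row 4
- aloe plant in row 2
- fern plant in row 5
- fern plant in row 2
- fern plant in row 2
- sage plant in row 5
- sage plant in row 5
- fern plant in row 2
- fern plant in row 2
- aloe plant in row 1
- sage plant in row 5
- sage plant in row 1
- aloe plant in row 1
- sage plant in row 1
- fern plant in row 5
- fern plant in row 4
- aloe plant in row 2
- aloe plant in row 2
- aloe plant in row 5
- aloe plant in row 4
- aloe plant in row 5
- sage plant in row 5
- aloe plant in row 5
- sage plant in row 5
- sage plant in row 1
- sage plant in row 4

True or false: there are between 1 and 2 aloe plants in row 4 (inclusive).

There are 2 aloe plants in row 4.
The claim requires 1 ≤ 2 ≤ 2, which holds.

True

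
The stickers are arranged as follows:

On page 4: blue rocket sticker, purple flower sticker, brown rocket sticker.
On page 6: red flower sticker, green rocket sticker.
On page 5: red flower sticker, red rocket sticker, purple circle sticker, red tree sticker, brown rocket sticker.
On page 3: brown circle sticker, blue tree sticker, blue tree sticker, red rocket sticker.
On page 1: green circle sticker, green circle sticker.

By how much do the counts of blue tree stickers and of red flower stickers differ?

0

blue tree stickers: 2. red flower stickers: 2.
|2 − 2| = 2 − 2 = 0.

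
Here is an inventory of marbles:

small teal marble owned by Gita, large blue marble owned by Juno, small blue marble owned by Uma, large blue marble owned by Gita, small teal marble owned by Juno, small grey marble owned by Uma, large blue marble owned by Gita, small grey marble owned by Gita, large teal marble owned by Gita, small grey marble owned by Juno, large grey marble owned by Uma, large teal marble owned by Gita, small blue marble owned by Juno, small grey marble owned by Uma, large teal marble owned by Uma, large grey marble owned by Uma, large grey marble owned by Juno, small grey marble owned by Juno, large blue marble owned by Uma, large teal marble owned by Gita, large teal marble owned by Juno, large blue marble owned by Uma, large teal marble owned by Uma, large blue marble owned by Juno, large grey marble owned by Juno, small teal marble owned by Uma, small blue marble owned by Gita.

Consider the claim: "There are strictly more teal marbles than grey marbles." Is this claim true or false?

False

There are 9 teal marbles.
There are 9 grey marbles.
The claim requires 9 > 9, which does not hold.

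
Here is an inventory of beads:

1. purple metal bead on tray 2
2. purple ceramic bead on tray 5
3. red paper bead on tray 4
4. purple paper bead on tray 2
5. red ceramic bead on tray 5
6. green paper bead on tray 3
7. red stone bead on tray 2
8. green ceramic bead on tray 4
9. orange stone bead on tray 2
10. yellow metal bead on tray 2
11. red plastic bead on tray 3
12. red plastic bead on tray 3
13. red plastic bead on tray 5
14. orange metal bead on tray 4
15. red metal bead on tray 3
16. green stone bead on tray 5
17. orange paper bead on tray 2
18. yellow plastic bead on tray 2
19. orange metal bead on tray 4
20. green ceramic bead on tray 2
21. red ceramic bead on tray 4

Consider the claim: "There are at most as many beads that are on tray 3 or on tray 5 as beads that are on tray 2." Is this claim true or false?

|beads on tray 3 or on tray 5| = 8.
|beads on tray 2| = 8.
The claim requires 8 ≤ 8, which holds.

True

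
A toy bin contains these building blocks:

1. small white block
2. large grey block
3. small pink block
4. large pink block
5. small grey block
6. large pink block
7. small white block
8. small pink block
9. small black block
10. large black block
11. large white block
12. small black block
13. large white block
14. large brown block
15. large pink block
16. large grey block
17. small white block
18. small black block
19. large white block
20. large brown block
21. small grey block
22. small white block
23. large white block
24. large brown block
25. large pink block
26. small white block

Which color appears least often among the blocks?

brown

Counts by color: white 9, pink 6, grey 4, black 4, brown 3.
The minimum is 3, held uniquely by brown.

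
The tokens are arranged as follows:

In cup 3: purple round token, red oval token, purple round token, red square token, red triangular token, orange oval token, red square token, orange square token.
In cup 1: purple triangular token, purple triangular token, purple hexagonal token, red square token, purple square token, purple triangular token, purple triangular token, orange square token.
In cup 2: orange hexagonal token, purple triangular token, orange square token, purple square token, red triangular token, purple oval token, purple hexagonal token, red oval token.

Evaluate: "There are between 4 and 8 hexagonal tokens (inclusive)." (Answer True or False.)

hexagonal tokens: 3.
The claim requires 4 ≤ 3 ≤ 8, which does not hold.

False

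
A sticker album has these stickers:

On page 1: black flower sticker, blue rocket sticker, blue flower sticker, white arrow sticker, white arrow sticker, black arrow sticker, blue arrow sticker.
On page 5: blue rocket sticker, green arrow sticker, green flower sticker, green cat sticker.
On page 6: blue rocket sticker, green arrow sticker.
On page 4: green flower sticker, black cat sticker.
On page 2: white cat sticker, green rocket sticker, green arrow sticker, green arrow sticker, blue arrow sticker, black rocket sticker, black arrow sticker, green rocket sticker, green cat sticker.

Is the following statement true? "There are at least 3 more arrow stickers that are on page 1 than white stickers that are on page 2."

arrow stickers on page 1: 4.
white stickers on page 2: 1.
The claim requires 4 − 1 = 3 ≥ 3, which holds.

True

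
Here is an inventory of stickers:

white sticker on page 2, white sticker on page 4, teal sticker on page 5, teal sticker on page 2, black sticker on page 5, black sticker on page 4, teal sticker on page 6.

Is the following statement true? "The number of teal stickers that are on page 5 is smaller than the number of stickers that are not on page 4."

teal stickers on page 5: 1.
stickers that are not on page 4: 5.
The claim requires 1 < 5, which holds.

True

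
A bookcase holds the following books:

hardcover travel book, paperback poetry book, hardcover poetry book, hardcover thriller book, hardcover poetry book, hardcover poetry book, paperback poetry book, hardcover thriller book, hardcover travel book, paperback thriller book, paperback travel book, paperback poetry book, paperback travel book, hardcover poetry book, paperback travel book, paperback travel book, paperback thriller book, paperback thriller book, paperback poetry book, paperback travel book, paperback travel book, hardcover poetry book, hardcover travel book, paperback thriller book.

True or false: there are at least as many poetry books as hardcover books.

poetry books: 9.
hardcover books: 10.
The claim requires 9 ≥ 10, which does not hold.

False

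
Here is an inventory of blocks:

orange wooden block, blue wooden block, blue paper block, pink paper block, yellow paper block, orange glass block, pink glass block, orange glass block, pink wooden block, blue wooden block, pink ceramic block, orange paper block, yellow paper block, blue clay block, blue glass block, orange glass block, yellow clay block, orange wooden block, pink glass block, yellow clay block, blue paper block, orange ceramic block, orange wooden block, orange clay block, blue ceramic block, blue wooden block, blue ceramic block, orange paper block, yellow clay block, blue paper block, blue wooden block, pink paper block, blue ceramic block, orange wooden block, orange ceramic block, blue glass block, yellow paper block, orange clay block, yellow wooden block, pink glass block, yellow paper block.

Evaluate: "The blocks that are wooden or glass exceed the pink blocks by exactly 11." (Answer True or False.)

True

|blocks that are wooden or glass| = 18.
|pink blocks| = 7.
The claim requires 18 − 7 (= 11) to equal 11, which holds.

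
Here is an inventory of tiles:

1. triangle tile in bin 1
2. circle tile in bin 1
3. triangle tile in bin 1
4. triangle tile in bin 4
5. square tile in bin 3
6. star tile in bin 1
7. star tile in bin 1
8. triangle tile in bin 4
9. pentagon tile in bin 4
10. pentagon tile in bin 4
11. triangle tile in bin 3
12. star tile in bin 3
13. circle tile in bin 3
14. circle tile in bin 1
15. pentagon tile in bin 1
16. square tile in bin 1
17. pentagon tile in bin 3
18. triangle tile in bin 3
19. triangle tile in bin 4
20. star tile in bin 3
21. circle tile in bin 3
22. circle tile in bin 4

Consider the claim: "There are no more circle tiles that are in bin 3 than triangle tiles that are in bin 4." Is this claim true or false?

True

There are 2 circle tiles in bin 3.
There are 3 triangle tiles in bin 4.
The claim requires 2 ≤ 3, which holds.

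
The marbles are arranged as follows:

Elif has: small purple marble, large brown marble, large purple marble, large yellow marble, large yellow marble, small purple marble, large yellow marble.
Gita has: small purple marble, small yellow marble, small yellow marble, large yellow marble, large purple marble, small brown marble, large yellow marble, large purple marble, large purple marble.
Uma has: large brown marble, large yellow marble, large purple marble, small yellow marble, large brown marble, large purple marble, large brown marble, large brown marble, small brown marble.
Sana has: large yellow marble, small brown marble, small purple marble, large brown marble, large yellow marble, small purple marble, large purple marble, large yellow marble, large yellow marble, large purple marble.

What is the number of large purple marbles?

8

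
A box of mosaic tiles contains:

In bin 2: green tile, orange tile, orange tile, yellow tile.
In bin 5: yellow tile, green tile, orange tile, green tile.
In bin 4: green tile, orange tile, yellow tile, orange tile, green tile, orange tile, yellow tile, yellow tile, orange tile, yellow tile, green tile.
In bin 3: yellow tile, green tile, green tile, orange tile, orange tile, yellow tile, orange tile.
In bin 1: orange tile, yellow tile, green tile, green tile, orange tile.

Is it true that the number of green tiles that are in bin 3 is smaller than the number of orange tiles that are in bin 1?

|green tiles in bin 3| = 2.
|orange tiles in bin 1| = 2.
The claim requires 2 < 2, which does not hold.

False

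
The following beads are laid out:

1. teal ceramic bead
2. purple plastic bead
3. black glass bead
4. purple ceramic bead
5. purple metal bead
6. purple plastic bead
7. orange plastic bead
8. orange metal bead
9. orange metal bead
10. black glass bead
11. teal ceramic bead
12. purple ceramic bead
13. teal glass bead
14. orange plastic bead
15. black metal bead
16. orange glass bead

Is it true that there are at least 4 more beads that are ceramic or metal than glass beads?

True

There are 8 beads that are ceramic or metal.
There are 4 glass beads.
The claim requires 8 − 4 = 4 ≥ 4, which holds.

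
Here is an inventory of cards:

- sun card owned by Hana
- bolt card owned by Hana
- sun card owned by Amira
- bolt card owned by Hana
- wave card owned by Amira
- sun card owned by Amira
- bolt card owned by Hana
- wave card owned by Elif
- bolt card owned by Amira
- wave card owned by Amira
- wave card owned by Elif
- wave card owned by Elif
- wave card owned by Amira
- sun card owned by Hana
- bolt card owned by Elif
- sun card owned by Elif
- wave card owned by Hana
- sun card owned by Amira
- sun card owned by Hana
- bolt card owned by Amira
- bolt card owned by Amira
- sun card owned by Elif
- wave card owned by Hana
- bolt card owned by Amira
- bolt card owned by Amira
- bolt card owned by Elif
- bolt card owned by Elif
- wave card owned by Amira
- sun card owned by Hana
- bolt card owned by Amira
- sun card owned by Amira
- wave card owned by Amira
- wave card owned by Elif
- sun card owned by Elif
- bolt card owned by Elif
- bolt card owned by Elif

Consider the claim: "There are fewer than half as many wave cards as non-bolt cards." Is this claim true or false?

wave cards: 11.
non-bolt cards: 22.
The claim requires 2 × 11 = 22 < 22, which does not hold.

False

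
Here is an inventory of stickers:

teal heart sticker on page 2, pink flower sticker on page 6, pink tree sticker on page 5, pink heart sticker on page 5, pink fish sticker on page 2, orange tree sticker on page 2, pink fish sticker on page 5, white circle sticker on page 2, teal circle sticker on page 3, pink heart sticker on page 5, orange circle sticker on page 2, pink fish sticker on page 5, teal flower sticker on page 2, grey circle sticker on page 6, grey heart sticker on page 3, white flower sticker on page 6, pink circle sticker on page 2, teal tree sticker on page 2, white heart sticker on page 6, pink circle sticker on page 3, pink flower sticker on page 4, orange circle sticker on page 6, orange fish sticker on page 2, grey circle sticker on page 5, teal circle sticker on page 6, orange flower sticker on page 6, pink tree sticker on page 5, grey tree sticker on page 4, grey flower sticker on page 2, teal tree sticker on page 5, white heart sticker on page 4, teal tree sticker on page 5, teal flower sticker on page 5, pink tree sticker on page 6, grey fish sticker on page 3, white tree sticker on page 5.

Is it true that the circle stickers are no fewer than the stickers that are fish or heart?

There are 9 circle stickers.
There are 11 stickers that are fish or heart.
The claim requires 9 ≥ 11, which does not hold.

False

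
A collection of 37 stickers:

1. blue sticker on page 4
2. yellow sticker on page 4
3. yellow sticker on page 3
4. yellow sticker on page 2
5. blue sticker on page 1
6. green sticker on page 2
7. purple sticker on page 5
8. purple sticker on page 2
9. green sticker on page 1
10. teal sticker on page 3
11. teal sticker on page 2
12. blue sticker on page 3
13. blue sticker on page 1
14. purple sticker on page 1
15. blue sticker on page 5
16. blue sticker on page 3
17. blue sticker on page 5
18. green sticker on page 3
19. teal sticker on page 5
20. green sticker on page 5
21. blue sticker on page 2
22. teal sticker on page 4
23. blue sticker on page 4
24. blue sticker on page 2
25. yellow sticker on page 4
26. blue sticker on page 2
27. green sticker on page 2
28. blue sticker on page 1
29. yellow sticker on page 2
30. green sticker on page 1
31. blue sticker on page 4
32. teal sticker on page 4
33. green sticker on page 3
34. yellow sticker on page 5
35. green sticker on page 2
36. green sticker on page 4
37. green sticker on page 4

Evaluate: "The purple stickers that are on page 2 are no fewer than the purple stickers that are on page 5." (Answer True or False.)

True

purple stickers on page 2: 1.
purple stickers on page 5: 1.
The claim requires 1 ≥ 1, which holds.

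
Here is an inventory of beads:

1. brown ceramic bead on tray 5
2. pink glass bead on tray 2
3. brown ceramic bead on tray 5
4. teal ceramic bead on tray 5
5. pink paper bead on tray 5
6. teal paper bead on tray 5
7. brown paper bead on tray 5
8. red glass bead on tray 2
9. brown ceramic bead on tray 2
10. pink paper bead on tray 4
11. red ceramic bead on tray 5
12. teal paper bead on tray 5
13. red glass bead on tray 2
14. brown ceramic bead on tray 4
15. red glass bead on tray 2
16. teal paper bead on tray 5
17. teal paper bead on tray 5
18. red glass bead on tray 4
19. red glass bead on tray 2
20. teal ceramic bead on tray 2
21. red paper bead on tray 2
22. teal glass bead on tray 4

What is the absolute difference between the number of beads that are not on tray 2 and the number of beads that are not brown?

3

beads that are not on tray 2: 14. beads that are not brown: 17.
|14 − 17| = 17 − 14 = 3.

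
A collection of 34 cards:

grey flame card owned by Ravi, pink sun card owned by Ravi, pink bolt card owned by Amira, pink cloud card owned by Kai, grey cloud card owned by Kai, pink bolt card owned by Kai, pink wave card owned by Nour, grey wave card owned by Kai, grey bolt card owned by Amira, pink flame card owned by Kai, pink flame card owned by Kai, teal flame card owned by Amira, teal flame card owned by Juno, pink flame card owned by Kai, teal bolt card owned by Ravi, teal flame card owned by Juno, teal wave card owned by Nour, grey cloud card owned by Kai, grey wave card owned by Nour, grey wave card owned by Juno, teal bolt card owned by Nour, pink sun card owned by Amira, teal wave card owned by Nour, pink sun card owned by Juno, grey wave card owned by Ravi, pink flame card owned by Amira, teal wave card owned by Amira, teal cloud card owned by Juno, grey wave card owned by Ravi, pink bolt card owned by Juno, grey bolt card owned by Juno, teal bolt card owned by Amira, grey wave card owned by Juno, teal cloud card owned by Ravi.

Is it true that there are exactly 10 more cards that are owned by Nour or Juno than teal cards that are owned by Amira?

True

cards owned by Nour or Juno: 13.
teal cards owned by Amira: 3.
The claim requires 13 − 3 (= 10) to equal 10, which holds.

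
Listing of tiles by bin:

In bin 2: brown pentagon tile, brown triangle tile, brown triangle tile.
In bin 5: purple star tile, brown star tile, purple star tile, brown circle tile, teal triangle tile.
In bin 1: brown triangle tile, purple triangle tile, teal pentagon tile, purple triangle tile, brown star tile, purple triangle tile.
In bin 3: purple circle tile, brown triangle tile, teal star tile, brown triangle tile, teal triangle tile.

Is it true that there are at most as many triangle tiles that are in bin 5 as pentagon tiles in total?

There is 1 triangle tile in bin 5.
There are 2 pentagon tiles.
The claim requires 1 ≤ 2, which holds.

True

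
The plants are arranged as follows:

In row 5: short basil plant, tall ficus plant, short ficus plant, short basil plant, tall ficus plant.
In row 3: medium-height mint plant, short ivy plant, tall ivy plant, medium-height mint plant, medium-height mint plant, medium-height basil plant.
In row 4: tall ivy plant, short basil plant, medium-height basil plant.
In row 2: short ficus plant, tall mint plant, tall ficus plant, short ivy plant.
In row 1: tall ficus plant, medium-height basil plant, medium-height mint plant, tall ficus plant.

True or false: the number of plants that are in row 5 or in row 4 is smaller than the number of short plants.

|plants in row 5 or in row 4| = 8.
|short plants| = 7.
The claim requires 8 < 7, which does not hold.

False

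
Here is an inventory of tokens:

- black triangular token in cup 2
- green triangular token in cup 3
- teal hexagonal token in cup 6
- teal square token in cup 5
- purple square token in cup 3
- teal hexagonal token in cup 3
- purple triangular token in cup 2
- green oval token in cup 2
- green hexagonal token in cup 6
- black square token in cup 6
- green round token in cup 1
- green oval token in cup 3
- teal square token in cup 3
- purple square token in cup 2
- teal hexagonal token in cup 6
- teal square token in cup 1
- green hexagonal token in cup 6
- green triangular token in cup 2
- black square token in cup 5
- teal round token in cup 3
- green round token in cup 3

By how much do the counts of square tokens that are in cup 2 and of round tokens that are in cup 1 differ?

square tokens in cup 2: 1. round tokens in cup 1: 1.
|1 − 1| = 1 − 1 = 0.

0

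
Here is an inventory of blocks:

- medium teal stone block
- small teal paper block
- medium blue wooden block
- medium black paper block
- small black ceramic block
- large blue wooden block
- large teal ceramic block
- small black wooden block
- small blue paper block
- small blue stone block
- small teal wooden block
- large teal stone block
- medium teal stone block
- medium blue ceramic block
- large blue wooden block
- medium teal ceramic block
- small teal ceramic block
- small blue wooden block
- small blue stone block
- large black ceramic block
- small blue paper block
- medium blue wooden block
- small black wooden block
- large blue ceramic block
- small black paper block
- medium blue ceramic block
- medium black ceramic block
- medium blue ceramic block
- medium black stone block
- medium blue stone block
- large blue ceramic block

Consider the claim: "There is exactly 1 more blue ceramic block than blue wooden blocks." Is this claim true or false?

There are 5 blue ceramic blocks.
There are 5 blue wooden blocks.
The claim requires 5 − 5 (= 0) to equal 1, which does not hold.

False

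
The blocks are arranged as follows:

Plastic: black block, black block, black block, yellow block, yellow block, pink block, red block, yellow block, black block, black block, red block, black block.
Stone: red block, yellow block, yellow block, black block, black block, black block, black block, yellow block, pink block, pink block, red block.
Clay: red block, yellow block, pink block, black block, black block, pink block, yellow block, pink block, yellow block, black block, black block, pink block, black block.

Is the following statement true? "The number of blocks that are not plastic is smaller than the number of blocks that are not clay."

False

blocks that are not plastic: 24.
blocks that are not clay: 23.
The claim requires 24 < 23, which does not hold.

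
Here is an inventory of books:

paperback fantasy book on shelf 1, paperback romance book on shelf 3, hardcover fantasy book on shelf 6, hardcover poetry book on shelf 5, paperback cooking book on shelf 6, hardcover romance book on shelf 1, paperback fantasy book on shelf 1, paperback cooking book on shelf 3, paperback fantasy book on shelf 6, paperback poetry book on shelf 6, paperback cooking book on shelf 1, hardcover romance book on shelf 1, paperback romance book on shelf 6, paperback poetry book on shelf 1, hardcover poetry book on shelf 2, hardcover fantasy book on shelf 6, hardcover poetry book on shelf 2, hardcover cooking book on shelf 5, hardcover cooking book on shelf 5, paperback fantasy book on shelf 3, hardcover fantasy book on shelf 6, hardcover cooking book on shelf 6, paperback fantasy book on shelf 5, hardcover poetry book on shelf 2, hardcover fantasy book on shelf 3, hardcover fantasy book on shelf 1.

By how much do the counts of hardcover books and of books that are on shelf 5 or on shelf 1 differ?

3

hardcover books: 14. books on shelf 5 or on shelf 1: 11.
|14 − 11| = 14 − 11 = 3.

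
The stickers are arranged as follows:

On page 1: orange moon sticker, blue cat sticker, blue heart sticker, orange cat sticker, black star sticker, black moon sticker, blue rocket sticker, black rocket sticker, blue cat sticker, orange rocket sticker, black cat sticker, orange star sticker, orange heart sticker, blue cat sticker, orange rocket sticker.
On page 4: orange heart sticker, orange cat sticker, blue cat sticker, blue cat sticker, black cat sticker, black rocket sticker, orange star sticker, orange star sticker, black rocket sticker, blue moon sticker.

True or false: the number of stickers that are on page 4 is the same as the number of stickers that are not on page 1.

True

stickers on page 4: 10.
stickers that are not on page 1: 10.
The claim requires 10 = 10, which holds.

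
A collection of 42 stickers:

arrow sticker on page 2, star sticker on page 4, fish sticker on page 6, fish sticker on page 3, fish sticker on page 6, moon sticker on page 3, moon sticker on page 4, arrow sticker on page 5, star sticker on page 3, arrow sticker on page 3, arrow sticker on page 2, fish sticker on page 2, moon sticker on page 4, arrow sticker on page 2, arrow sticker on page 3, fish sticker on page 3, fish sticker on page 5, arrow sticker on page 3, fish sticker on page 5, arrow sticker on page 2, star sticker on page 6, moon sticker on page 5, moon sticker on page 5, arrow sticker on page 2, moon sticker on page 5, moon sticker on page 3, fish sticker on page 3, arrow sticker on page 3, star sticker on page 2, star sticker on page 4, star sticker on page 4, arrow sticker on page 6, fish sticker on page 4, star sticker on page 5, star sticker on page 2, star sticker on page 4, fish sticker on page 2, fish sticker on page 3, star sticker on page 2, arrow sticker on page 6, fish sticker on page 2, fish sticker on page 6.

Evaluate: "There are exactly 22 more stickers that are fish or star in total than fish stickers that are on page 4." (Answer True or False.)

True

stickers that are fish or star: 23.
fish stickers on page 4: 1.
The claim requires 23 − 1 (= 22) to equal 22, which holds.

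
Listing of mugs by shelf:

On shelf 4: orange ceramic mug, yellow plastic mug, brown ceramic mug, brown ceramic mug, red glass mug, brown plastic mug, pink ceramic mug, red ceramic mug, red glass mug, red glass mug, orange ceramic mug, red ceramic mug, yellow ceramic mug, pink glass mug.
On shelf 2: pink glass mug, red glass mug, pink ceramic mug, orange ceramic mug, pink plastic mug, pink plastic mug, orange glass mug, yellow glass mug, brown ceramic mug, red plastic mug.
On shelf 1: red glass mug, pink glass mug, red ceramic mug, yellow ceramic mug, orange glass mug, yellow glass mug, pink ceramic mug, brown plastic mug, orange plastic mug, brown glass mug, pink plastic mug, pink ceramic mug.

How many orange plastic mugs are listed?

1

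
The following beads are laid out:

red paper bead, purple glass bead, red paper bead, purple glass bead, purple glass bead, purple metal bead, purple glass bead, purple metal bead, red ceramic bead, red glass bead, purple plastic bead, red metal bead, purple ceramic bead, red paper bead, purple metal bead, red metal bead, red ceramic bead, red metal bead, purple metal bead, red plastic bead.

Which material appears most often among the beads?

Counts by material: metal 7, glass 5, paper 3, ceramic 3, plastic 2.
The maximum is 7, held uniquely by metal.

metal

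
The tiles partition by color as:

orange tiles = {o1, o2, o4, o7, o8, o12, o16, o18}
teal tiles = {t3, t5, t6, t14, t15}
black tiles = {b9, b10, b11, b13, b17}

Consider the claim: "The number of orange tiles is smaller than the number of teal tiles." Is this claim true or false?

There are 8 orange tiles.
There are 5 teal tiles.
The claim requires 8 < 5, which does not hold.

False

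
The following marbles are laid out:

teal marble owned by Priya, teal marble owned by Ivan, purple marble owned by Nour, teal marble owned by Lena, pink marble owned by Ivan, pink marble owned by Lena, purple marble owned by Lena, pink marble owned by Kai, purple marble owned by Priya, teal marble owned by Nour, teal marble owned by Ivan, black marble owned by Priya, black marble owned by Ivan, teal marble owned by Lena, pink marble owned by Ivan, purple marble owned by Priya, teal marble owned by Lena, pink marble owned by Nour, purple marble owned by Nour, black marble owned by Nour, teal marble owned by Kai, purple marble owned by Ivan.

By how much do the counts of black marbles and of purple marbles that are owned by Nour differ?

black marbles: 3. purple marbles owned by Nour: 2.
|3 − 2| = 3 − 2 = 1.

1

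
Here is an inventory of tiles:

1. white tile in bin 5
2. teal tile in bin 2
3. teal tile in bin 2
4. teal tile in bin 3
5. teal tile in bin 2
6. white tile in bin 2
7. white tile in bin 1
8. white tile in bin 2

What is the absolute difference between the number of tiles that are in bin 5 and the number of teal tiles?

tiles in bin 5: 1. teal tiles: 4.
|1 − 4| = 4 − 1 = 3.

3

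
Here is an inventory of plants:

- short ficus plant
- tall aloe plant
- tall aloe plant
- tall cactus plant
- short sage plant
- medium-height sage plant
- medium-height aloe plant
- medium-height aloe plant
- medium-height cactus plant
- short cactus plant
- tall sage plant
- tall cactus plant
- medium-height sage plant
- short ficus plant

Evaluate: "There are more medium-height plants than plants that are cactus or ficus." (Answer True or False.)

There are 5 medium-height plants.
There are 6 plants that are cactus or ficus.
The claim requires 5 > 6, which does not hold.

False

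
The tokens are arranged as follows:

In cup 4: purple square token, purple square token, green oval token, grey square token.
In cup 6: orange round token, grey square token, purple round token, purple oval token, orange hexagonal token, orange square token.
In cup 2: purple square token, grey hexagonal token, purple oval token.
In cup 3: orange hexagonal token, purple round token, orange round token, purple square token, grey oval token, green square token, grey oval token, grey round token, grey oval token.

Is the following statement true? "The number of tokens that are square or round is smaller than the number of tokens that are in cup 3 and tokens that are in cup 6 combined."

True

tokens that are square or round: 13.
tokens in cup 3: 9; tokens in cup 6: 6; combined: 9 + 6 = 15.
The claim requires 13 < 15, which holds.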